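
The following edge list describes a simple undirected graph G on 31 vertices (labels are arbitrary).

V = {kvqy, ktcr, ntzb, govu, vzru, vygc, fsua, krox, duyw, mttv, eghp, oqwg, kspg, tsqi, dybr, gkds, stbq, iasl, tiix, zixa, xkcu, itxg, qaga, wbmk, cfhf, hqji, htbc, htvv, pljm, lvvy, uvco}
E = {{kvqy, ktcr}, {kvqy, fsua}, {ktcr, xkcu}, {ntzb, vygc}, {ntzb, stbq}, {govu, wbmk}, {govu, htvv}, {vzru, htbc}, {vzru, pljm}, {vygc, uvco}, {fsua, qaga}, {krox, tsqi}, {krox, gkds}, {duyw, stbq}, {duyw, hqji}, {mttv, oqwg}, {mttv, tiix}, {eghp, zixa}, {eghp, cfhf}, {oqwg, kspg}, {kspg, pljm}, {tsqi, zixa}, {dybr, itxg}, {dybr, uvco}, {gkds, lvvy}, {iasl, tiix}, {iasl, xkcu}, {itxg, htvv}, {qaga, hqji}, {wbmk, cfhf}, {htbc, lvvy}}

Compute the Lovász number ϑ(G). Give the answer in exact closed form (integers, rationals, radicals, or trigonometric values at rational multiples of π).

N(pljm) = {vzru, kspg}, |N(pljm)| = 2.
Vertex qaga has 2 neighbors: fsua, hqji.
deg(ktcr) = 2; N(ktcr) = {kvqy, xkcu}.
N(govu) = {wbmk, htvv}, |N(govu)| = 2.
deg(v) = 2 for all v (|V|=31); connected 2-regular on 31 ⇒ C_{31}.
spec(A) ≈ [2.0, 1.95906, 1.837916, 1.641527, 1.377934, 1.057928, 0.694611, 0.302856, -0.101298, -0.501305, -0.880788, -1.224212, -1.517516, -1.748693, -1.908279, -1.989739] (distinct, 6 d.p.).
With N=31: ϑ(G) = 31·(-(-1)*2*cos(pi/31))/(2−(-2*cos(pi/31))) = 31*cos(pi/31)/(cos(pi/31) + 1).
≈ 15.46013499 (to 8 d.p.).
15 ≤ 31*cos(pi/31)/(cos(pi/31) + 1) ≤ 16: both strict.

31*cos(pi/31)/(cos(pi/31) + 1)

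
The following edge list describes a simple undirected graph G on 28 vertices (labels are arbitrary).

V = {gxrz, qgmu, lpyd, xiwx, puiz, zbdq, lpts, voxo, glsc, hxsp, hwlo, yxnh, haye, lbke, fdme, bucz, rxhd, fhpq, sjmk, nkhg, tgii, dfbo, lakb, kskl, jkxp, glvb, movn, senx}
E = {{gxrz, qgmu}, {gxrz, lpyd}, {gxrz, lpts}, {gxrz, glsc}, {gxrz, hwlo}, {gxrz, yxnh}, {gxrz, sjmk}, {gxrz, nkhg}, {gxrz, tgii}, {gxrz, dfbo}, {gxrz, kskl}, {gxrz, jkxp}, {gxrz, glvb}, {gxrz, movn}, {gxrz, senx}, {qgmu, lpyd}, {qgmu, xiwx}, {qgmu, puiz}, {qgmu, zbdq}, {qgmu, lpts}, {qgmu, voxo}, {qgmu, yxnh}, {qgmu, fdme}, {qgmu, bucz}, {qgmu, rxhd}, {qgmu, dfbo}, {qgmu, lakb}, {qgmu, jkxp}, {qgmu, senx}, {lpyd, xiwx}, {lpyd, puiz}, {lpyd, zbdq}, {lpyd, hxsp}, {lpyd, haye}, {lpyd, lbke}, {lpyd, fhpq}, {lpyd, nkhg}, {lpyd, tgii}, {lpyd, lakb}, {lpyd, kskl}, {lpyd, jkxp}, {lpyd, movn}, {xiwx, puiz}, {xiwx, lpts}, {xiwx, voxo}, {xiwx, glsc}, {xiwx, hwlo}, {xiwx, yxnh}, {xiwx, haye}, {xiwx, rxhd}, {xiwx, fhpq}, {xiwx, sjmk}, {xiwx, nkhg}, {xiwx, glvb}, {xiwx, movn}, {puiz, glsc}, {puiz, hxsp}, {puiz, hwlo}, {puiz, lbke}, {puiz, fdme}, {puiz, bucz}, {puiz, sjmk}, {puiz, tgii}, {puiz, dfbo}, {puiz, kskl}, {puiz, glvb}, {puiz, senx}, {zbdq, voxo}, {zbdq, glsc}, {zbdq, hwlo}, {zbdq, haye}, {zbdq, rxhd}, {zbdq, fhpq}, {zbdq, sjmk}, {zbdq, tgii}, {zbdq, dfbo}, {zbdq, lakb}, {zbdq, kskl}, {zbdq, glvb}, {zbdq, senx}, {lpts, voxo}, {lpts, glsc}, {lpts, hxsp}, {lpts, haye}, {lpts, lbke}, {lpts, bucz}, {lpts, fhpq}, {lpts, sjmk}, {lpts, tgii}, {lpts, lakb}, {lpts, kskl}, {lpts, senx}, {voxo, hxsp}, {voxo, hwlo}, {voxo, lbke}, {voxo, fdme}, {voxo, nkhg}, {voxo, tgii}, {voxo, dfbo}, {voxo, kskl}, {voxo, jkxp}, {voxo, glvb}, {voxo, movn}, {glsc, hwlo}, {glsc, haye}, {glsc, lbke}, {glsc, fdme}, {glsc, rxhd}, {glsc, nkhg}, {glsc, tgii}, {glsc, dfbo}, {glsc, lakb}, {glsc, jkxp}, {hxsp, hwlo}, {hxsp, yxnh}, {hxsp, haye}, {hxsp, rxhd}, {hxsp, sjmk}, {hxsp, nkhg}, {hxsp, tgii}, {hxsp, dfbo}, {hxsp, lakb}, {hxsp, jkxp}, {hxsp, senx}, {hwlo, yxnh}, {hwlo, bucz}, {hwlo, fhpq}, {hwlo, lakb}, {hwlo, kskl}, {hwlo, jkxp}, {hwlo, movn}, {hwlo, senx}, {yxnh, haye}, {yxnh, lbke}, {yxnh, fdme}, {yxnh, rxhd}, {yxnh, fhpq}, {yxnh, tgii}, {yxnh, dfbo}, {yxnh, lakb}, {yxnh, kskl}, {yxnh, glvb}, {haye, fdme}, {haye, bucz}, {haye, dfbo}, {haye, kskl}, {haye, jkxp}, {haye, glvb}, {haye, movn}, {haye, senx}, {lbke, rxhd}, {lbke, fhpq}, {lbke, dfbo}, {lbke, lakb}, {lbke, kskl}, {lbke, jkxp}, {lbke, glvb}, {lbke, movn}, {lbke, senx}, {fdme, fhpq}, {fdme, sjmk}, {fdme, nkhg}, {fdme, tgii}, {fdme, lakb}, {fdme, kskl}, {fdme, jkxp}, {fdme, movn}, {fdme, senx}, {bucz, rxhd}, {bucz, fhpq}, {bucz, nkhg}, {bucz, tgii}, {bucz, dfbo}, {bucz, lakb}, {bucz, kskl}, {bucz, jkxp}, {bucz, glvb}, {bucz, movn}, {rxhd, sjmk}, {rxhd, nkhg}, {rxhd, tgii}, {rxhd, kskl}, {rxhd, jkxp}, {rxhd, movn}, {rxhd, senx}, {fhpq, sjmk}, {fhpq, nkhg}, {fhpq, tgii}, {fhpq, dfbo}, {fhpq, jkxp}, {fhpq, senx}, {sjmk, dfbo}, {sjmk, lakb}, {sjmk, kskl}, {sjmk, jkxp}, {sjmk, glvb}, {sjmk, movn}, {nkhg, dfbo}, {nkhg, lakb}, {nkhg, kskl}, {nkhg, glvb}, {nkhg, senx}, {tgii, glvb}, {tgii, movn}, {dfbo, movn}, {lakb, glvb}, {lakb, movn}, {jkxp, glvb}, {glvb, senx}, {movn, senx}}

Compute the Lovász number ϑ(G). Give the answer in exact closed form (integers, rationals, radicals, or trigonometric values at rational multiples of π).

7

N(hwlo) = {gxrz, xiwx, puiz, zbdq, voxo, glsc, hxsp, yxnh, bucz, fhpq, lakb, kskl, jkxp, movn, senx}, |N(hwlo)| = 15.
deg(rxhd) = 15; N(rxhd) = {qgmu, xiwx, zbdq, glsc, hxsp, yxnh, lbke, bucz, sjmk, nkhg, tgii, kskl, jkxp, movn, senx}.
Vertex fdme has 15 neighbors: qgmu, puiz, voxo, glsc, yxnh, haye, fhpq, sjmk, nkhg, tgii, lakb, kskl, jkxp, movn, senx.
N(xiwx) = {qgmu, lpyd, puiz, lpts, voxo, glsc, hwlo, yxnh, haye, rxhd, fhpq, sjmk, nkhg, glvb, movn}, |N(xiwx)| = 15.
deg(v) = 15 for all v (|V|=28); Kneser-type, 2-subsets of [8].
spec(A) ≈ [15.0, 1.0, -5.0] (distinct, 5 d.p.).
λ_max=15, λ_min=-5; ϑ = −28·λ_min/(λ_max−λ_min) = 7.
≈ 7.00000000 (to 8 d.p.).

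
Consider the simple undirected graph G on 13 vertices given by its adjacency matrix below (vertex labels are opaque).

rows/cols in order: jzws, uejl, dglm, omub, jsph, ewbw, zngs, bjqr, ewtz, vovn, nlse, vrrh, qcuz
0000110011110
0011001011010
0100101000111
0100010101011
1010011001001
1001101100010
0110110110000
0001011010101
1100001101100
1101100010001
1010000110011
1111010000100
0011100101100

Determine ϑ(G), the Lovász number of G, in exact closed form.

sqrt(13)

N(nlse) = {jzws, dglm, bjqr, ewtz, vrrh, qcuz}, |N(nlse)| = 6.
Vertex jzws has 6 neighbors: jsph, ewbw, ewtz, vovn, nlse, vrrh.
Vertex uejl has 6 neighbors: dglm, omub, zngs, ewtz, vovn, vrrh.
deg(vrrh) = 6; N(vrrh) = {jzws, uejl, dglm, omub, ewbw, nlse}.
G on 13 vertices is 6-regular; Paley(13): SR with (k,λ,μ)=(6,2,3).
spec(A) ≈ [6.0, 1.303, -2.303] (distinct, 3 d.p.).
ϑ = −N·λ_min/(λ_max−λ_min) = −13·(-sqrt(13)/2 - 1/2)/(6−(-sqrt(13)/2 - 1/2)) = sqrt(13).
= 3.605551275… (decimal).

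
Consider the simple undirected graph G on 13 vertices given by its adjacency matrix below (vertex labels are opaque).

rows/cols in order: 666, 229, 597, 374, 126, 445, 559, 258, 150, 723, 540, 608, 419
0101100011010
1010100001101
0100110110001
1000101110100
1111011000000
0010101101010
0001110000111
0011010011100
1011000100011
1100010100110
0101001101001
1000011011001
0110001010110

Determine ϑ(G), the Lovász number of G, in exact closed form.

sqrt(13)

N(597) = {229, 126, 445, 258, 150, 419}, |N(597)| = 6.
N(229) = {666, 597, 126, 723, 540, 419}, |N(229)| = 6.
deg(419) = 6; N(419) = {229, 597, 559, 150, 540, 608}.
N(374) = {666, 126, 559, 258, 150, 540}, |N(374)| = 6.
6-regular, N=13; strongly regular (13,6,2,3).
Distinct eigenvalues (to 6 d.p.): [6.0, 1.302776, -2.302776].
Lovász (edge-transitive): ϑ = −13·(-sqrt(13)/2 - 1/2)/((6)−(-sqrt(13)/2 - 1/2)) = sqrt(13).
Numerically 3.60555128.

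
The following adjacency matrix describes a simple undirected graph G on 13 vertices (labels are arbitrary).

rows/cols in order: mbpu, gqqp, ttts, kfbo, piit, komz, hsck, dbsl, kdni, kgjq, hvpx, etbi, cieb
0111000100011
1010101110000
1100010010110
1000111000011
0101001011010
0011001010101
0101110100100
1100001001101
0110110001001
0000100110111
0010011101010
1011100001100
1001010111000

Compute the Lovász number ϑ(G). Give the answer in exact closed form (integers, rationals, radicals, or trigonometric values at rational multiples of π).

sqrt(13)

N(piit) = {gqqp, kfbo, hsck, kdni, kgjq, etbi}, |N(piit)| = 6.
deg(dbsl) = 6; N(dbsl) = {mbpu, gqqp, hsck, kgjq, hvpx, cieb}.
deg(gqqp) = 6; N(gqqp) = {mbpu, ttts, piit, hsck, dbsl, kdni}.
Vertex hvpx has 6 neighbors: ttts, komz, hsck, dbsl, kgjq, etbi.
deg(v) = 6 for all v (|V|=13); SR(13,6,2,3) — a Paley graph.
Distinct eigenvalues (to 3 d.p.): [6.0, 1.303, -2.303].
With N=13: ϑ(G) = 13·(-(-sqrt(13)/2 - 1/2))/(6−(-sqrt(13)/2 - 1/2)) = sqrt(13).
ϑ(G) ≈ 3.6056.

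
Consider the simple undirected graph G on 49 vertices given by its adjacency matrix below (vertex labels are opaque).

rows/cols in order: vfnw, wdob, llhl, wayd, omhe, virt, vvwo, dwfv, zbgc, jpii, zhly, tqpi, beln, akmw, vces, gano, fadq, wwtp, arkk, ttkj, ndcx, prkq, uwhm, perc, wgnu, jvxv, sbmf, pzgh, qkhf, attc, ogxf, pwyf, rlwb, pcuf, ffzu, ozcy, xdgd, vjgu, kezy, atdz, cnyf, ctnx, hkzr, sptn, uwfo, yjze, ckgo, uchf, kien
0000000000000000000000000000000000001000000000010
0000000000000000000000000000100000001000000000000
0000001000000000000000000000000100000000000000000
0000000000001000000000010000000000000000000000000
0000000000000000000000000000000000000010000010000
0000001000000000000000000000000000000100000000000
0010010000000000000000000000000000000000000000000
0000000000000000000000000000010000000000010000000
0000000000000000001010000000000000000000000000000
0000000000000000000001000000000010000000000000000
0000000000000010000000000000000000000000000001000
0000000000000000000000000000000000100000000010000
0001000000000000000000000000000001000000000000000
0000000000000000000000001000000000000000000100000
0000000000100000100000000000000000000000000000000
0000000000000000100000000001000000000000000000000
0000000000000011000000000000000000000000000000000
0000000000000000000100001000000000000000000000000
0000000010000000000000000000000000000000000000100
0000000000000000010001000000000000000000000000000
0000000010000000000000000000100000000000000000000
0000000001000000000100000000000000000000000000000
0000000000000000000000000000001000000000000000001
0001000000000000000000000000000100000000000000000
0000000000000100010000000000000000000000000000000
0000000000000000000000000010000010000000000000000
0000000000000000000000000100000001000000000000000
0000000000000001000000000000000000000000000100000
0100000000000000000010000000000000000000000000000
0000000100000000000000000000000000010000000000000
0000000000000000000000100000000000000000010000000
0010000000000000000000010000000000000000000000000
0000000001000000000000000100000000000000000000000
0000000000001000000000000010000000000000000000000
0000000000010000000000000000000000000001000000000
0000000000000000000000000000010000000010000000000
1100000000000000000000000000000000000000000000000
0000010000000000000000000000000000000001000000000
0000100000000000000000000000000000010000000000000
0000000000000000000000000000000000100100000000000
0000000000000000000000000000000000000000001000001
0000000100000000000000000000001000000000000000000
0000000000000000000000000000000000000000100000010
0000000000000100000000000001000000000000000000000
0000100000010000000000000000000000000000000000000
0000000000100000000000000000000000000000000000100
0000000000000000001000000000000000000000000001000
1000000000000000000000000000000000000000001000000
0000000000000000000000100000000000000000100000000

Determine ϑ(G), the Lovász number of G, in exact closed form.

49*cos(pi/49)/(cos(pi/49) + 1)

N(llhl) = {vvwo, pwyf}, |N(llhl)| = 2.
N(jpii) = {prkq, rlwb}, |N(jpii)| = 2.
Vertex pwyf has 2 neighbors: llhl, perc.
Vertex hkzr has 2 neighbors: cnyf, uchf.
Every vertex has degree 2 (N=49); connected 2-regular on 49 ⇒ C_{49}.
The 25 distinct eigenvalues: [2.0, 1.98358, 1.93459, 1.853834, 1.742637, 1.602827, 1.436699, 1.24698, 1.036785, 0.809567, 0.569055, 0.3192, 0.064103, -0.192046, -0.445042, -0.69073, -0.925077, -1.144233, -1.344602, -1.522892, -1.676176, -1.801938, -1.898111, -1.963118, -1.995891].
−49·(-2*cos(pi/49)) / ((2)−(-2*cos(pi/49))) = 49*cos(pi/49)/(cos(pi/49) + 1) = ϑ(G).
ϑ(G) ≈ 24.4748052.
Sandwich: α(G)=24 ≤ ϑ(G)=49*cos(pi/49)/(cos(pi/49) + 1) ≤ χ(Ḡ)=25 (both strict).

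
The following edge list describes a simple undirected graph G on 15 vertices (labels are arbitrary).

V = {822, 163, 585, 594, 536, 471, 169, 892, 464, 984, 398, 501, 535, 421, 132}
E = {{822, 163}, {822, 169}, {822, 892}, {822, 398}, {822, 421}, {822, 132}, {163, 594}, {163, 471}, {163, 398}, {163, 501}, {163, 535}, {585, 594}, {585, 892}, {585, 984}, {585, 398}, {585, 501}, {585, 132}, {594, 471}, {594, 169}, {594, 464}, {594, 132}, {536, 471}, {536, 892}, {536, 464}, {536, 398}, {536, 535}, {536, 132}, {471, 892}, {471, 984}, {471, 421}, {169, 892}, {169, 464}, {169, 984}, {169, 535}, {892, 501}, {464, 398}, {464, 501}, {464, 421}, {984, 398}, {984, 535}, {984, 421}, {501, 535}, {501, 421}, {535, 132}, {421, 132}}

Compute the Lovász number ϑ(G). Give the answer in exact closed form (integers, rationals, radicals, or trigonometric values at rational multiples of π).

deg(585) = 6; N(585) = {594, 892, 984, 398, 501, 132}.
Vertex 398 has 6 neighbors: 822, 163, 585, 536, 464, 984.
N(501) = {163, 585, 892, 464, 535, 421}, |N(501)| = 6.
deg(594) = 6; N(594) = {163, 585, 471, 169, 464, 132}.
6-regular, N=15; Kneser K(6,2) on C(6,2)=15 vertices.
spec(A) ≈ [6.0, 1.0, -3.0] (distinct, 5 d.p.).
ϑ = −N·λ_min/(λ_max−λ_min) = −15·(-3)/(6−(-3)) = 5.
ϑ(G) ≈ 5.000000.

5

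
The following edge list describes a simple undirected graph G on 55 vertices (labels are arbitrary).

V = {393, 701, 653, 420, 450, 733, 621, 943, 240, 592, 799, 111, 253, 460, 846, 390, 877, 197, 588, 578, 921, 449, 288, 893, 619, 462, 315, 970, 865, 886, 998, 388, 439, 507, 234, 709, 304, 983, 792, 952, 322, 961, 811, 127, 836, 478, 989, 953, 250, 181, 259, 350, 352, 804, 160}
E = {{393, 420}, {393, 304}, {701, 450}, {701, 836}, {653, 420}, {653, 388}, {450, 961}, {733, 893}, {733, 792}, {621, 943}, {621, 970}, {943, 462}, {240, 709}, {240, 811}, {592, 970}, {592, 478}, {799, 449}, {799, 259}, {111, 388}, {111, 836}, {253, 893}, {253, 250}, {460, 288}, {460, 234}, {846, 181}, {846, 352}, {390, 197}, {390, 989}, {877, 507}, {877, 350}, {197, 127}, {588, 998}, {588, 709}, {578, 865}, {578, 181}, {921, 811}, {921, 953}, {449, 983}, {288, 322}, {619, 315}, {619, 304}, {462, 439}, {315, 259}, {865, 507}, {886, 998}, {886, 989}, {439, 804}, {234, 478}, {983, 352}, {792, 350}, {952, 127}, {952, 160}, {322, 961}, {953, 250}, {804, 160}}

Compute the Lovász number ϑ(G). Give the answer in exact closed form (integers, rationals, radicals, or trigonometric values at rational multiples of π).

deg(181) = 2; N(181) = {846, 578}.
N(439) = {462, 804}, |N(439)| = 2.
deg(865) = 2; N(865) = {578, 507}.
Vertex 240 has 2 neighbors: 709, 811.
2-regular, N=55; this is C_{55}, the 55-cycle.
A has 28 distinct eigenvalues ≈ [2.0, 1.986963, 1.948024, 1.883689, 1.794797, 1.682507, 1.548283, 1.393875, 1.221296, 1.032795, 0.83083, 0.618034, 0.397181, 0.17115, -0.057112, -0.28463, -0.508437, -0.725615, -0.933335, -1.128886, -1.309721, -1.473482, -1.618034, -1.741492, -1.842247, -1.918986, -1.970708, -1.996738].
−55·(-2*cos(pi/55)) / ((2)−(-2*cos(pi/55))) = 55*cos(pi/55)/(cos(pi/55) + 1) = ϑ(G).
= 27.47755688… (decimal).
Lovász sandwich 27 ≤ 55*cos(pi/55)/(cos(pi/55) + 1) ≤ 28: both strict.

55*cos(pi/55)/(cos(pi/55) + 1)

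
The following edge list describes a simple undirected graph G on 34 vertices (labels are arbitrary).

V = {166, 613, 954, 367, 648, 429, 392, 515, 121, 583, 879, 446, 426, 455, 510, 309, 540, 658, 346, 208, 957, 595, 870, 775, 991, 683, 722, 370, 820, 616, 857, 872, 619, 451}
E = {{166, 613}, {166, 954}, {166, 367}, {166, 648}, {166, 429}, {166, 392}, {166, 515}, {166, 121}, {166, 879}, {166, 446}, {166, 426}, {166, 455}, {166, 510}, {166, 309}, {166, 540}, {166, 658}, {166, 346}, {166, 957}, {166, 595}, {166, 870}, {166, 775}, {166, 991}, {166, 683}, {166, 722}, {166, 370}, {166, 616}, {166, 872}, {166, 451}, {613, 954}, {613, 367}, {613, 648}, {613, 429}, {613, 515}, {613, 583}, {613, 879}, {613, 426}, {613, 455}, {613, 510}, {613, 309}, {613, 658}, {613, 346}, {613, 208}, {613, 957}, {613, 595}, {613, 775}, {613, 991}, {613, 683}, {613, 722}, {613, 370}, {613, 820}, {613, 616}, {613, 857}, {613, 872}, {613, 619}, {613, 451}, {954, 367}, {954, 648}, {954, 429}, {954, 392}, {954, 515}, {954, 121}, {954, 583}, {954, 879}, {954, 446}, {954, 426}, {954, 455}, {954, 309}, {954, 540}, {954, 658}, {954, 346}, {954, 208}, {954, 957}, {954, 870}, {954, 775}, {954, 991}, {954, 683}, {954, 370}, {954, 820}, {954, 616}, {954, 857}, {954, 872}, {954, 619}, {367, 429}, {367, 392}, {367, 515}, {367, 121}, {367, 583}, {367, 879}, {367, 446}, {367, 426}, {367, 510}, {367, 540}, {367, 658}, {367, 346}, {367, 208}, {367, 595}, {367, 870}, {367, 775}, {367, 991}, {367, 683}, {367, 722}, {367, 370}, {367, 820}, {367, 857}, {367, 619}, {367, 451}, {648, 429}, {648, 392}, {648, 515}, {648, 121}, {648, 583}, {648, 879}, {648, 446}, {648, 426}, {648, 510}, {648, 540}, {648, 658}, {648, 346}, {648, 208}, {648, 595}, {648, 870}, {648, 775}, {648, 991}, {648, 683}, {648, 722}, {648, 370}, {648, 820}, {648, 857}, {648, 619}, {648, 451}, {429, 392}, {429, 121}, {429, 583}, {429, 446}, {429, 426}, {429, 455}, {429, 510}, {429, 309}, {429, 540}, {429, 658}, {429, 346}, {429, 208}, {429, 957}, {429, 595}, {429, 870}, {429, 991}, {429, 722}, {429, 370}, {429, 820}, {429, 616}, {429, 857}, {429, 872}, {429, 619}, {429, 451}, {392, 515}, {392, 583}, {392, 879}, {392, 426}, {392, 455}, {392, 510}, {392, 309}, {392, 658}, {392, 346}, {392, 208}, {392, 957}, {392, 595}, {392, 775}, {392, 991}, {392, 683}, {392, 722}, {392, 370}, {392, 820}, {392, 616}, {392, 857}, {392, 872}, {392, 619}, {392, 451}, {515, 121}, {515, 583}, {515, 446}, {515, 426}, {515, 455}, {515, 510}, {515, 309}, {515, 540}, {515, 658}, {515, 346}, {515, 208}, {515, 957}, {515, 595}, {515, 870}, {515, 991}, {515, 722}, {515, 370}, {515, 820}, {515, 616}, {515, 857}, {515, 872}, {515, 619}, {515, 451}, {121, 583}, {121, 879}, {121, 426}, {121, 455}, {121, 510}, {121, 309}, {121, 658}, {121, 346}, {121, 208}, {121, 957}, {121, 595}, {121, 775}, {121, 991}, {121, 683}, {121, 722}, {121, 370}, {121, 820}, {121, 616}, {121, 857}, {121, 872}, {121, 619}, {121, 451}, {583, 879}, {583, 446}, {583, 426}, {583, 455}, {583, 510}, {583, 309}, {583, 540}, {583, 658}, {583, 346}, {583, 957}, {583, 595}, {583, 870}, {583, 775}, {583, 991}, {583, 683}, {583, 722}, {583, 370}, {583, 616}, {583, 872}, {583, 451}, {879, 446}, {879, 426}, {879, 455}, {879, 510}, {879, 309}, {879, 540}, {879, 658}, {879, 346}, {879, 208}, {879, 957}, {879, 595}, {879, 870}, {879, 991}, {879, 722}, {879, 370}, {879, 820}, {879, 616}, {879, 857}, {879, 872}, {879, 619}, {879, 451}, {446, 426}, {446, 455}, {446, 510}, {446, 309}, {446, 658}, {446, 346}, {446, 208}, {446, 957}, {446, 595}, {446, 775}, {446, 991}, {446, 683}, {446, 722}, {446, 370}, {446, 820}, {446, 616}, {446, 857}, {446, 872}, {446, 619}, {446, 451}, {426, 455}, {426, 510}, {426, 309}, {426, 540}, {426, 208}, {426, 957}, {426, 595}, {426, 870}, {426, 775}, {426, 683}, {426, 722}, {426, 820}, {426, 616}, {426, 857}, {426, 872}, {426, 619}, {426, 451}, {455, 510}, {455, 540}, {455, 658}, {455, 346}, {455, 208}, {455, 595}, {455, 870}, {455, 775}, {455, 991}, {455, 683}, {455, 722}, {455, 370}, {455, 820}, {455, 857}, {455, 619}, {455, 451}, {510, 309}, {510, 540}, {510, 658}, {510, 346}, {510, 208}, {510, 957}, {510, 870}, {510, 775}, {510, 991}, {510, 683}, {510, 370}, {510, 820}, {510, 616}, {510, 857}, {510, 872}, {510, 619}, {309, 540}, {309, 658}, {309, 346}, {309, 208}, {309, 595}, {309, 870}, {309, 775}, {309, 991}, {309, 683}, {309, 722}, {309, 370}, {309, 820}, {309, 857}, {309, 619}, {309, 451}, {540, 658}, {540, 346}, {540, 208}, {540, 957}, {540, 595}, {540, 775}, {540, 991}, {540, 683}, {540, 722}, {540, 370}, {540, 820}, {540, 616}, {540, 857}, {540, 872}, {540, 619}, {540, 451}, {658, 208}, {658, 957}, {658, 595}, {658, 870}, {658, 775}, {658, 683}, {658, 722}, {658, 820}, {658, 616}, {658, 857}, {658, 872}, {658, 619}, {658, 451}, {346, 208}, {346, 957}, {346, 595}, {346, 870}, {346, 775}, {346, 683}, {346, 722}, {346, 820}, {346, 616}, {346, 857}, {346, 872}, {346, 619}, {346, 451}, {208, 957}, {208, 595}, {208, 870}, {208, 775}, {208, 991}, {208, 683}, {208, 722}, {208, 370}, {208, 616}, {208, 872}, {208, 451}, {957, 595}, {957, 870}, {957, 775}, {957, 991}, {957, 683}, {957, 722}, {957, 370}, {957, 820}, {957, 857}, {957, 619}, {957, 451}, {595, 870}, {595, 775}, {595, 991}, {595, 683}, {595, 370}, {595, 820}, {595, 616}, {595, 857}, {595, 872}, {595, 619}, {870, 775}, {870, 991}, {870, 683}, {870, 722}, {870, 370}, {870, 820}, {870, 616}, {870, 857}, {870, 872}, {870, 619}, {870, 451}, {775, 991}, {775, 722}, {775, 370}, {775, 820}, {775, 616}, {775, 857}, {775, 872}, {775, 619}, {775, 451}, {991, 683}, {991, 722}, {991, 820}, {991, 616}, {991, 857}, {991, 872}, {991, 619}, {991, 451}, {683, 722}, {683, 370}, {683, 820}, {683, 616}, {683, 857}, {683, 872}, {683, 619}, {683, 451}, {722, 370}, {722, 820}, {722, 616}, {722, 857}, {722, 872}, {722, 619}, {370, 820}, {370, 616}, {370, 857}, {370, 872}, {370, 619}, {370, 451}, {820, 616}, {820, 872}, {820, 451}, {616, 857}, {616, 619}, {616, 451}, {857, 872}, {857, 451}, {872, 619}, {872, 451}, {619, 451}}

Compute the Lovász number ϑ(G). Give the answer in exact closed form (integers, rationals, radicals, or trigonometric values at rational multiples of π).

N(309) = {166, 613, 954, 429, 392, 515, 121, 583, 879, 446, 426, 510, 540, 658, 346, 208, 595, 870, 775, 991, 683, 722, 370, 820, 857, 619, 451}, |N(309)| = 27.
N(510) = {166, 613, 367, 648, 429, 392, 515, 121, 583, 879, 446, 426, 455, 309, 540, 658, 346, 208, 957, 870, 775, 991, 683, 370, 820, 616, 857, 872, 619}, |N(510)| = 29.
deg(658) = 29; N(658) = {166, 613, 954, 367, 648, 429, 392, 515, 121, 583, 879, 446, 455, 510, 309, 540, 208, 957, 595, 870, 775, 683, 722, 820, 616, 857, 872, 619, 451}.
deg(872) = 27; N(872) = {166, 613, 954, 429, 392, 515, 121, 583, 879, 446, 426, 510, 540, 658, 346, 208, 595, 870, 775, 991, 683, 722, 370, 820, 857, 619, 451}.
Complete multipartite on [7, 6, 6, 5, 5, 5]: sandwich collapses at ϑ=7.
≈ 7.000000 (to 6 d.p.).
Lovász sandwich 7 ≤ 7 ≤ 7: collapsed.

7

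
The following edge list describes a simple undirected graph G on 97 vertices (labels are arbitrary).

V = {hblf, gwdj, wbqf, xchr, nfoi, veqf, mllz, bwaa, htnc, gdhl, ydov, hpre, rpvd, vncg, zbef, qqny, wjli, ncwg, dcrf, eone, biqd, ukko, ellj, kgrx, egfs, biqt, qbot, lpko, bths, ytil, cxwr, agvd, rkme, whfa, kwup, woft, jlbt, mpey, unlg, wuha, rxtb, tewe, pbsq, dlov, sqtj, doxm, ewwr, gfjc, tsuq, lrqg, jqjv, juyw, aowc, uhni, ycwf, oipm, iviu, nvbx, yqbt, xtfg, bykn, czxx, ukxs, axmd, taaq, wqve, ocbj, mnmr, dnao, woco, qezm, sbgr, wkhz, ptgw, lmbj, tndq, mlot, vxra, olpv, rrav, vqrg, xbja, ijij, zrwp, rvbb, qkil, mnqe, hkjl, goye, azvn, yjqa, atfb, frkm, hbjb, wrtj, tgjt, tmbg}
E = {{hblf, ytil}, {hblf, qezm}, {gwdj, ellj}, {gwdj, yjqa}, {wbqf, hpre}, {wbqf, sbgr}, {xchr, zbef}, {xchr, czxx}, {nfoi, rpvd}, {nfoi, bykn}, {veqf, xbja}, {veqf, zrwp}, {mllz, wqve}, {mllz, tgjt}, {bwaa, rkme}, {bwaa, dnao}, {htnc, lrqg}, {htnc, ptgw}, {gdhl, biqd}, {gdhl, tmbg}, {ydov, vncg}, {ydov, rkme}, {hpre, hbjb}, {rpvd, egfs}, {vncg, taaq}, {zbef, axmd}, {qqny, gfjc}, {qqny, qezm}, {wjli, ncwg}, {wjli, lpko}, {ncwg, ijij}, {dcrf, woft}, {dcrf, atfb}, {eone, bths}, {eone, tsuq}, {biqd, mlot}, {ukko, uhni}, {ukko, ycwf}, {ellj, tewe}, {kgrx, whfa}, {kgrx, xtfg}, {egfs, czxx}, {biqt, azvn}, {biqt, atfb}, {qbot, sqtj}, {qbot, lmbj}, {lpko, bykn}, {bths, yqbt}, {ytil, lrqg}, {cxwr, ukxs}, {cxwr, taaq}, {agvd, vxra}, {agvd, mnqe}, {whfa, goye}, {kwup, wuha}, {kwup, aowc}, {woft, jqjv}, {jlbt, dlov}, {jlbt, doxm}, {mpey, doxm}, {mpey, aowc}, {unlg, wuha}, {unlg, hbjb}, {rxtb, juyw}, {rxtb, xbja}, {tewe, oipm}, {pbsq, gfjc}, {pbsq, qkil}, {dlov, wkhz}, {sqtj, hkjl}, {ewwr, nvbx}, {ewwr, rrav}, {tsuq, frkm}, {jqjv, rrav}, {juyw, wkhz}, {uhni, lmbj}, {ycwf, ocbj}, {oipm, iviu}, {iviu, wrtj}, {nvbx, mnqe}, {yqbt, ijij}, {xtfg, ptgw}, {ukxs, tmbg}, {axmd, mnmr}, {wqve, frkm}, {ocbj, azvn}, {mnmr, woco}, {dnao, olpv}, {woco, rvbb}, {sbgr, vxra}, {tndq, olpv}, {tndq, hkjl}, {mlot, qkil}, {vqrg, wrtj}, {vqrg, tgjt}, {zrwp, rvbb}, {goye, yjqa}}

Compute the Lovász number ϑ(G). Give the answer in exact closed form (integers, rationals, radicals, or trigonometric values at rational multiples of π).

N(dlov) = {jlbt, wkhz}, |N(dlov)| = 2.
deg(frkm) = 2; N(frkm) = {tsuq, wqve}.
N(ncwg) = {wjli, ijij}, |N(ncwg)| = 2.
Vertex rrav has 2 neighbors: ewwr, jqjv.
2-regular, N=97; this is C_{97}, the 97-cycle.
Distinct eigenvalues (to 5 d.p.): [2.0, 1.99581, 1.98324, 1.96236, 1.93324, 1.89602, 1.85084, 1.7979, 1.73742, 1.66966, 1.59489, 1.51343, 1.42562, 1.33183, 1.23246, 1.12791, 1.01864, 0.90509, 0.78775, 0.6671, 0.54366, 0.41794, 0.29046, 0.16176, 0.03239, -0.09712, -0.22623, -0.35438, -0.48105, -0.6057, -0.72781, -0.84687, -0.96237, -1.07384, -1.1808, -1.28282, -1.37945, -1.47029, -1.55497, -1.63313, -1.70443, -1.76859, -1.82533, -1.87441, -1.91563, -1.94882, -1.97383, -1.99057, -1.99895].
With N=97: ϑ(G) = 97·(-(-1)*2*cos(pi/97))/(2−(-2*cos(pi/97))) = 97*cos(pi/97)/(cos(pi/97) + 1).
= 48.487279… (decimal).
Sandwich: α(G)=48 ≤ ϑ(G)=97*cos(pi/97)/(cos(pi/97) + 1) ≤ χ(Ḡ)=49 (both strict).

97*cos(pi/97)/(cos(pi/97) + 1)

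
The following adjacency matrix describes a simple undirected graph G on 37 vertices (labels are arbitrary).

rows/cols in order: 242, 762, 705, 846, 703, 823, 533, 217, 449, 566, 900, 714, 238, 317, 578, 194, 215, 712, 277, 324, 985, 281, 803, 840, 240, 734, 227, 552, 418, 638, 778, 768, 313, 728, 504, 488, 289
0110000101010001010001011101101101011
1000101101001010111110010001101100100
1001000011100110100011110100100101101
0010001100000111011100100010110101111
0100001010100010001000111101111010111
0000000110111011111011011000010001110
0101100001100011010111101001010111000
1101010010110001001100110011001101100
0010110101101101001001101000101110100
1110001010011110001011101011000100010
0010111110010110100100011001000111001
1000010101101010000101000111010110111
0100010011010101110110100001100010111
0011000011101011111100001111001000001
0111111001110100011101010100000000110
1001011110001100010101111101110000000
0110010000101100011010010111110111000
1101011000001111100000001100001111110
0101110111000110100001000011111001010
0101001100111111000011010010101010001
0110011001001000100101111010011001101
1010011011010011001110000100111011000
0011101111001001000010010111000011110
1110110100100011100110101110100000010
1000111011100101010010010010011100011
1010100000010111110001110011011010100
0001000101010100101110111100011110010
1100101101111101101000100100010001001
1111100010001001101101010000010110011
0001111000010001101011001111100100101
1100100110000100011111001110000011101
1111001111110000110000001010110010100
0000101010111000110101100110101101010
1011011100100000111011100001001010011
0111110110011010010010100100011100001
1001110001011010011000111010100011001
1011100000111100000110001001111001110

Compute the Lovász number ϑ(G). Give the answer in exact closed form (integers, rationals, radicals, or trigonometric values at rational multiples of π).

N(768) = {242, 762, 705, 846, 533, 217, 449, 566, 900, 714, 215, 712, 240, 227, 418, 638, 313, 504}, |N(768)| = 18.
N(242) = {762, 705, 217, 566, 714, 194, 712, 281, 840, 240, 734, 552, 418, 778, 768, 728, 488, 289}, |N(242)| = 18.
N(324) = {762, 846, 533, 217, 900, 714, 238, 317, 578, 194, 985, 281, 840, 227, 418, 778, 313, 289}, |N(324)| = 18.
N(638) = {846, 703, 823, 533, 714, 194, 215, 277, 985, 281, 240, 734, 227, 552, 418, 768, 504, 289}, |N(638)| = 18.
G on 37 vertices is 18-regular; SR(37,18,8,9) — a Paley graph.
spec(A) ≈ [18.0, 2.5414, -3.5414] (distinct, 4 d.p.).
ϑ = −N·λ_min/(λ_max−λ_min) = −37·(-sqrt(37)/2 - 1/2)/(18−(-sqrt(37)/2 - 1/2)) = sqrt(37).
= 6.082762530… (decimal).

sqrt(37)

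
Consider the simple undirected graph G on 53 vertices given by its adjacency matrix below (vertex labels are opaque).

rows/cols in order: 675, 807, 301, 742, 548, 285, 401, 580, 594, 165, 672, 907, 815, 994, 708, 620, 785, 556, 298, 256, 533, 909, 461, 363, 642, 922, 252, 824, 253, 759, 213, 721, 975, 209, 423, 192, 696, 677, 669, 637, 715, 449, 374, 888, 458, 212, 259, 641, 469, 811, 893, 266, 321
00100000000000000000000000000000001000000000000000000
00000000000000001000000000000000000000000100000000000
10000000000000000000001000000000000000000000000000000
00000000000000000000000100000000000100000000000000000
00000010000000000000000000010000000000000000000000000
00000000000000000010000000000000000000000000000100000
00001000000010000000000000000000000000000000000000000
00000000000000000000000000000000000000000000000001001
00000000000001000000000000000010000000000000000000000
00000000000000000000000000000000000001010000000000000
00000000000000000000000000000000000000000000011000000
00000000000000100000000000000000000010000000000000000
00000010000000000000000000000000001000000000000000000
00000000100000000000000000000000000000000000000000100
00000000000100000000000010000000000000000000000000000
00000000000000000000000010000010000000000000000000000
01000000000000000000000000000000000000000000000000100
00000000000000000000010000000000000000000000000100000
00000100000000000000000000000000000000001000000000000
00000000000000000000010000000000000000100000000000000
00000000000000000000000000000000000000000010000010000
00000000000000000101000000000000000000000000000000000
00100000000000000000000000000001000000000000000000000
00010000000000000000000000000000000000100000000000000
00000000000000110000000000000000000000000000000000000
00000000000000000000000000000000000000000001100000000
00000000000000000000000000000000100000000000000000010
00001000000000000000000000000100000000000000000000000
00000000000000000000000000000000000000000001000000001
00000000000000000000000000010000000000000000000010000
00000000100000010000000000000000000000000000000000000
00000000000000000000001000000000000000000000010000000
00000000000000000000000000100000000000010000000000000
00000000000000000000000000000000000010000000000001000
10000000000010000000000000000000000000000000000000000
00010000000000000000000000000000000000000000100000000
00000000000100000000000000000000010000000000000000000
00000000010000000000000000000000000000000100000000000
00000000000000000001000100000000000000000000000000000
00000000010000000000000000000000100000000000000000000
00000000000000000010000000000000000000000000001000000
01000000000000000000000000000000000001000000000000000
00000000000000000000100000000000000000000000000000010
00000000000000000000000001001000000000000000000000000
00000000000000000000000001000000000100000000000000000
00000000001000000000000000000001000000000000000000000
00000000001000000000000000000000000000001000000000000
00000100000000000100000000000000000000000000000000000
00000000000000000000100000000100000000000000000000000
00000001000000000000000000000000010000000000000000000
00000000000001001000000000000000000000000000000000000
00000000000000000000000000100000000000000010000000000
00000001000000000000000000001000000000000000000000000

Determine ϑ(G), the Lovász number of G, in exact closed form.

53*cos(pi/53)/(cos(pi/53) + 1)

Vertex 259 has 2 neighbors: 672, 715.
deg(675) = 2; N(675) = {301, 423}.
Vertex 212 has 2 neighbors: 672, 721.
Vertex 815 has 2 neighbors: 401, 423.
53-vertex 2-regular graph: a single 53-cycle (edge-transitive).
A has 27 distinct eigenvalues ≈ [2.0, 1.986, 1.944, 1.875, 1.779, 1.659, 1.515, 1.35, 1.166, 0.966, 0.752, 0.527, 0.295, 0.059, -0.178, -0.412, -0.641, -0.86, -1.068, -1.26, -1.435, -1.59, -1.722, -1.83, -1.913, -1.968, -1.996].
Lovász: ϑ = −53(-2*cos(pi/53))/(2+-(-1)*2*cos(pi/53)) = 53*cos(pi/53)/(cos(pi/53) + 1).
≈ 26.4767 (to 4 d.p.).
α=26, χ(Ḡ)=27; ϑ=53*cos(pi/53)/(cos(pi/53) + 1) lies between (both strict).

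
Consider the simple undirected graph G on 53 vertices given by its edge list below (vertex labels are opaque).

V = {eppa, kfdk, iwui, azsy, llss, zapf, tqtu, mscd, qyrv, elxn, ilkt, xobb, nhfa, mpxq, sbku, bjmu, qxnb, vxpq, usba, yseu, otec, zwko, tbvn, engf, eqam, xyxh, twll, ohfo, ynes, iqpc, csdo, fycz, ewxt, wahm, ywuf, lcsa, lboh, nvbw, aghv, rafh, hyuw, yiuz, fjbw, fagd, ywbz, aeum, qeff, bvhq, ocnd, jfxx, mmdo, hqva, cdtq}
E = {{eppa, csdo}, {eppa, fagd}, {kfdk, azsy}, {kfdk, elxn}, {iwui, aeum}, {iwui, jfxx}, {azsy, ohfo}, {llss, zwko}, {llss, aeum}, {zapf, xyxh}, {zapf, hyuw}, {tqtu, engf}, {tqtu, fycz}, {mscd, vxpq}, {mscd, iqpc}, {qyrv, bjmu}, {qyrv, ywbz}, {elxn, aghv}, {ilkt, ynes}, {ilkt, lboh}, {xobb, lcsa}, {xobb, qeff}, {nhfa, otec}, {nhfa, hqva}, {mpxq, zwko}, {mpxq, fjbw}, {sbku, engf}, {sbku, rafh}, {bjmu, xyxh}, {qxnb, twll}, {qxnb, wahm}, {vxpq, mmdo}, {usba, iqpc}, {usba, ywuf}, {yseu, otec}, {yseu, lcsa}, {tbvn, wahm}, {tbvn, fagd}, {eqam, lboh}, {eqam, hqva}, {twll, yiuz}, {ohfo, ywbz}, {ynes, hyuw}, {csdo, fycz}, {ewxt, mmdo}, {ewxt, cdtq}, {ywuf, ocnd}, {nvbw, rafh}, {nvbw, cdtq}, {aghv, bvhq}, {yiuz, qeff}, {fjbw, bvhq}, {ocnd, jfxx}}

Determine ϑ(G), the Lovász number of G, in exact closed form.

53*cos(pi/53)/(cos(pi/53) + 1)

Vertex mpxq has 2 neighbors: zwko, fjbw.
Vertex engf has 2 neighbors: tqtu, sbku.
deg(ohfo) = 2; N(ohfo) = {azsy, ywbz}.
N(zwko) = {llss, mpxq}, |N(zwko)| = 2.
G on 53 vertices is 2-regular; this is C_{53}, the 53-cycle.
A has 27 distinct eigenvalues ≈ [2.0, 1.98596, 1.94405, 1.87484, 1.77931, 1.65881, 1.51502, 1.34997, 1.16596, 0.96558, 0.75166, 0.52717, 0.29529, 0.05927, -0.17759, -0.41196, -0.64054, -0.86013, -1.06765, -1.26018, -1.43501, -1.58971, -1.72209, -1.83029, -1.9128, -1.96846, -1.99649].
Lovász: ϑ = −53(-2*cos(pi/53))/(2+-(-1)*2*cos(pi/53)) = 53*cos(pi/53)/(cos(pi/53) + 1).
= 26.4767090… (decimal).
Sandwich: α(G)=26 ≤ ϑ(G)=53*cos(pi/53)/(cos(pi/53) + 1) ≤ χ(Ḡ)=27 (both strict).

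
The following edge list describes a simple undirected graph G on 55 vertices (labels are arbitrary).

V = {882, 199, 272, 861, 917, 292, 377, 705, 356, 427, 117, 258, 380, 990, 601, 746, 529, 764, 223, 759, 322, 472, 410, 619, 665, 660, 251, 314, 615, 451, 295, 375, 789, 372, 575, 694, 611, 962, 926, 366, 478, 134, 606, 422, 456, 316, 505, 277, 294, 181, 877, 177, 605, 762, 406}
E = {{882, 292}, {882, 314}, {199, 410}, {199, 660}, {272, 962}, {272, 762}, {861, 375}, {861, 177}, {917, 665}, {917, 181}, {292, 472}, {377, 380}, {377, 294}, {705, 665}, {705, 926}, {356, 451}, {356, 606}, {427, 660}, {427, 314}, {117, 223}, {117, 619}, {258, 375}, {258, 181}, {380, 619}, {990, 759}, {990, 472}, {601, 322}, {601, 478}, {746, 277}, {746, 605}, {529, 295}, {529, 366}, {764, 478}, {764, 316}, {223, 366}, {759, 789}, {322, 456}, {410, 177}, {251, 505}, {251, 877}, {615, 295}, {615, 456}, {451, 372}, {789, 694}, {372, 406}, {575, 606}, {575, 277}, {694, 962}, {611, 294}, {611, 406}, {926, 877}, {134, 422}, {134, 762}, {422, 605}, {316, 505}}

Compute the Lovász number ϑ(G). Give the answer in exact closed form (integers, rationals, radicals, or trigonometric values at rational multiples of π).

55*cos(pi/55)/(cos(pi/55) + 1)

deg(251) = 2; N(251) = {505, 877}.
Vertex 117 has 2 neighbors: 223, 619.
Vertex 660 has 2 neighbors: 199, 427.
deg(380) = 2; N(380) = {377, 619}.
55-vertex 2-regular graph: this is C_{55}, the 55-cycle.
The 28 distinct eigenvalues: [2.0, 1.987, 1.948, 1.8837, 1.7948, 1.6825, 1.5483, 1.3939, 1.2213, 1.0328, 0.8308, 0.618, 0.3972, 0.1712, -0.0571, -0.2846, -0.5084, -0.7256, -0.9333, -1.1289, -1.3097, -1.4735, -1.618, -1.7415, -1.8422, -1.919, -1.9707, -1.9967].
With N=55: ϑ(G) = 55·(-(-1)*2*cos(pi/55))/(2−(-2*cos(pi/55))) = 55*cos(pi/55)/(cos(pi/55) + 1).
≈ 27.47755688 (to 8 d.p.).
Sandwich: α(G)=27 ≤ ϑ(G)=55*cos(pi/55)/(cos(pi/55) + 1) ≤ χ(Ḡ)=28 (both strict).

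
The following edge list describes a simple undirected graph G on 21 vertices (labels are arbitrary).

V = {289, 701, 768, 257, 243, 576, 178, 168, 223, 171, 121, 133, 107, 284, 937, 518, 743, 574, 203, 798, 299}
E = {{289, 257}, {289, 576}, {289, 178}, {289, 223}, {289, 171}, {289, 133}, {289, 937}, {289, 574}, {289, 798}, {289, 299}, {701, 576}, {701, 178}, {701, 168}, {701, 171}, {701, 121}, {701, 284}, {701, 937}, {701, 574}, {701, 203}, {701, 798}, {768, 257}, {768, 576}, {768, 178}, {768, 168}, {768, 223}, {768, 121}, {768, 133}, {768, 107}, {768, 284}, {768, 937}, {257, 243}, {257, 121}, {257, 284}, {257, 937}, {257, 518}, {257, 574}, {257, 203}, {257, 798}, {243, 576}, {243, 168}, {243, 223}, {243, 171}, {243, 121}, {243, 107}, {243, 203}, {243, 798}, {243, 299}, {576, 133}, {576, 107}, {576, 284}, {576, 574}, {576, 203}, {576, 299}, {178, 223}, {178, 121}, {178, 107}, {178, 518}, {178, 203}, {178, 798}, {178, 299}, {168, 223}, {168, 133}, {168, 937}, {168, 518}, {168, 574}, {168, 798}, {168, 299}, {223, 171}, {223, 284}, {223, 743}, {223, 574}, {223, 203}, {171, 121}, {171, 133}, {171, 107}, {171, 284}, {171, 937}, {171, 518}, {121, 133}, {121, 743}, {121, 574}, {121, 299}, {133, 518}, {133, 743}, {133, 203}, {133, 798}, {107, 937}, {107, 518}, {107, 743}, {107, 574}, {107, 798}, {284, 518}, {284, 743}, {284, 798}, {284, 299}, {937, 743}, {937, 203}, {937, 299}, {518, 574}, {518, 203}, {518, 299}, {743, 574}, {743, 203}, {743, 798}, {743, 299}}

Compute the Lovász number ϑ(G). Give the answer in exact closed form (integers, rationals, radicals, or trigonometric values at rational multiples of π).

6

Vertex 284 has 10 neighbors: 701, 768, 257, 576, 223, 171, 518, 743, 798, 299.
Vertex 576 has 10 neighbors: 289, 701, 768, 243, 133, 107, 284, 574, 203, 299.
N(289) = {257, 576, 178, 223, 171, 133, 937, 574, 798, 299}, |N(289)| = 10.
deg(299) = 10; N(299) = {289, 243, 576, 178, 168, 121, 284, 937, 518, 743}.
Every vertex has degree 10 (N=21); Kneser K(7,2) on C(7,2)=21 vertices.
Distinct eigenvalues (to 4 d.p.): [10.0, 1.0, -4.0].
With N=21: ϑ(G) = 21·(-1*(-4))/(10−(-4)) = 6.
≈ 6.0000 (to 4 d.p.).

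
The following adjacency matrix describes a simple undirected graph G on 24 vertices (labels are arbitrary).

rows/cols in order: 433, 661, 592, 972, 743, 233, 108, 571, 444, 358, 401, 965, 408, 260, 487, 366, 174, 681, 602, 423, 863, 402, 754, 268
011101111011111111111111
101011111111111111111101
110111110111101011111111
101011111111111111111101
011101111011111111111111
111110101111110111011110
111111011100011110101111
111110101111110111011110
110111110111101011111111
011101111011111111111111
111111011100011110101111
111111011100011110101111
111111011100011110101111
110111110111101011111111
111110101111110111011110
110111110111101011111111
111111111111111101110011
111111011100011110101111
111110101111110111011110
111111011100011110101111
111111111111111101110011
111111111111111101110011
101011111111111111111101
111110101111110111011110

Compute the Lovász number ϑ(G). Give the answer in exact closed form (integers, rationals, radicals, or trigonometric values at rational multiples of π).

Vertex 108 has 18 neighbors: 433, 661, 592, 972, 743, 233, 571, 444, 358, 260, 487, 366, 174, 602, 863, 402, 754, 268.
N(260) = {433, 661, 972, 743, 233, 108, 571, 358, 401, 965, 408, 487, 174, 681, 602, 423, 863, 402, 754, 268}, |N(260)| = 20.
deg(444) = 20; N(444) = {433, 661, 972, 743, 233, 108, 571, 358, 401, 965, 408, 487, 174, 681, 602, 423, 863, 402, 754, 268}.
Vertex 233 has 19 neighbors: 433, 661, 592, 972, 743, 108, 444, 358, 401, 965, 408, 260, 366, 174, 681, 423, 863, 402, 754.
Complete multipartite on [6, 5, 4, 3, 3, 3]: sandwich collapses at ϑ=6.
ϑ(G) ≈ 6.000000.
Lovász sandwich 6 ≤ 6 ≤ 6: collapsed.

6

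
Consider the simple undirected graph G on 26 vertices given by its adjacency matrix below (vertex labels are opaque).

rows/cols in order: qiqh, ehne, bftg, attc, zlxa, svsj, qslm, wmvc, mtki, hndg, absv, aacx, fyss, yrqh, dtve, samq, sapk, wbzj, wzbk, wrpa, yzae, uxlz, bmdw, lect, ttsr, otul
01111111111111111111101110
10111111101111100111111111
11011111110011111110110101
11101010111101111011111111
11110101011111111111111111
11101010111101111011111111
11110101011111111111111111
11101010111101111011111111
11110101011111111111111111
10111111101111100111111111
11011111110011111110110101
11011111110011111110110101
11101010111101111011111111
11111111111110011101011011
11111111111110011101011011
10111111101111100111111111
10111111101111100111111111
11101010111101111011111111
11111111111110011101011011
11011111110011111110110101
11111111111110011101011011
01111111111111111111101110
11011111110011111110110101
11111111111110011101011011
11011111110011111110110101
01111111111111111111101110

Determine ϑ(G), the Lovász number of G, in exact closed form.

6

deg(wrpa) = 20; N(wrpa) = {qiqh, ehne, attc, zlxa, svsj, qslm, wmvc, mtki, hndg, fyss, yrqh, dtve, samq, sapk, wbzj, wzbk, yzae, uxlz, lect, otul}.
Vertex wmvc has 21 neighbors: qiqh, ehne, bftg, zlxa, qslm, mtki, hndg, absv, aacx, yrqh, dtve, samq, sapk, wzbk, wrpa, yzae, uxlz, bmdw, lect, ttsr, otul.
deg(samq) = 22; N(samq) = {qiqh, bftg, attc, zlxa, svsj, qslm, wmvc, mtki, absv, aacx, fyss, yrqh, dtve, wbzj, wzbk, wrpa, yzae, uxlz, bmdw, lect, ttsr, otul}.
Vertex sapk has 22 neighbors: qiqh, bftg, attc, zlxa, svsj, qslm, wmvc, mtki, absv, aacx, fyss, yrqh, dtve, wbzj, wzbk, wrpa, yzae, uxlz, bmdw, lect, ttsr, otul.
6 parts of sizes [6, 5, 5, 4, 3, 3]; α(G) = 6 = ϑ (perfect).
Numerically 6.0000.
Lovász sandwich 6 ≤ 6 ≤ 6: collapsed.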